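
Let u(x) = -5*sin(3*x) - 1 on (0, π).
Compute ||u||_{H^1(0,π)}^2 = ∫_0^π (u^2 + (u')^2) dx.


||u||_{H^1(0,π)}^2 = 20/3 + 126*π

u'(x) = -15*cos(3*x).
Expand u² and (u')² and integrate term by term on (0, π), using: for integers n ≥ 1, ∫_0^π sin²(nx) dx = ∫_0^π cos²(nx) dx = π/2; for n ≠ n', ∫_0^π sin(nx)sin(n'x) dx = ∫_0^π cos(nx)cos(n'x) dx = 0; and by product-to-sum, ∫_0^π sin(nx)cos(n'x) dx = ½∫_0^π [sin((n+n')x) + sin((n−n')x)] dx, which is 0 when n+n' is even and 2n/(n²−n'²) when n+n' is odd (it need not vanish on (0, π)). For the constant mode: ∫_0^π 1 dx = π, ∫_0^π cos(nx) dx = 0, ∫_0^π sin(nx) dx = (1−(−1)^n)/n.
  u² squared terms: (-1)²·∫1 dx = 1·π = π;  (-5)²·∫sin(3x)² dx = 25·π/2 = 25*π/2.
  u² cross terms: 2·(-1)·(-5)·∫1·sin(3x) dx = 10·(2/3) = 20/3.
  So ∫_0^π u² dx = π + 25*π/2 + 20/3 = 20/3 + 27*π/2.
  (u')² squared terms: (-15)²·∫cos(3x)² dx = 225·π/2 = 225*π/2.
  So ∫_0^π (u')² dx = 225*π/2.
||u||_{H^1}^2 = (20/3 + 27*π/2) + (225*π/2) = 20/3 + 126*π.


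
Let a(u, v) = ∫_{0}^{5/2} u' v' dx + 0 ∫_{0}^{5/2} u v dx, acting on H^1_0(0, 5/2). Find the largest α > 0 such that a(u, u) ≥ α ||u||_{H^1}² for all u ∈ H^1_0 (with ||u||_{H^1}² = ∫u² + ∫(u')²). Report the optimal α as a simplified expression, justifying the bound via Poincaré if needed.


α = 4*π^2/(25 + 4*π^2)

Coercivity of a(·,·) on H^1_0(0, 5/2) means a(u, u) ≥ α ||u||_{H^1}² for every u ∈ H^1_0.
The interval has length L = 5/2, and Poincaré/coercivity depend only on L. Here a(u, u) = ∫(u')² + (0)·∫u².
Here c = 0, so a(u,u) = ∫(u')² alone. The condition a(u,u) ≥ α||u||_{H^1}² reads (1−α)∫(u')² ≥ (α−c)∫u². Any admissible α is ≤ 1 (rapidly oscillating u have ∫u²/∫(u')² → 0), and α = 1 would force 0 ≥ (1−c)∫u², impossible since c < 1; so 1−α > 0. By the sharp Poincaré inequality on H^1_0 of an interval of length L, ∫(u')² ≥ (π/L)²∫u² with equality for the first sine mode sin(π(x−x₀)/L) (x₀ the left endpoint), so the inequality holds for all u iff (1−α)(π/L)² ≥ α − c, i.e. α ≤ ((π/L)² + c)/((π/L)² + 1) = (1 + c(L/π)²)/(1 + (L/π)²). (Direct route, valid since c ≤ 0: Poincaré gives c∫u² ≥ c(L/π)²∫(u')², so a(u,u) ≥ (1 + c(L/π)²)∫(u')², while ||u||_{H^1}² ≤ (1 + (L/π)²)∫(u')²; dividing yields the same α.) With (π/L)² = 4*π^2/25 and c = 0, the largest admissible constant is α = ((π/L)² + c)/((π/L)² + 1).
Simplifying, α = 4*π^2/(25 + 4*π^2).


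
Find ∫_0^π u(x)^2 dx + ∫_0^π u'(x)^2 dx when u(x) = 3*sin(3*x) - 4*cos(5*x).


||u||_{H^1(0,π)}^2 = 253*π

u'(x) = 20*sin(5*x) + 9*cos(3*x).
Expand u² and (u')² and integrate term by term on (0, π), using: for integers n ≥ 1, ∫_0^π sin²(nx) dx = ∫_0^π cos²(nx) dx = π/2; for n ≠ n', ∫_0^π sin(nx)sin(n'x) dx = ∫_0^π cos(nx)cos(n'x) dx = 0; and by product-to-sum, ∫_0^π sin(nx)cos(n'x) dx = ½∫_0^π [sin((n+n')x) + sin((n−n')x)] dx, which is 0 when n+n' is even and 2n/(n²−n'²) when n+n' is odd (it need not vanish on (0, π)).
  u² squared terms: (-4)²·∫cos(5x)² dx = 16·π/2 = 8*π;  (3)²·∫sin(3x)² dx = 9·π/2 = 9*π/2.
  u² cross terms: 2·(-4)·(3)·∫cos(5x)·sin(3x) dx = -24·(0) = 0.
  So ∫_0^π u² dx = 8*π + 9*π/2 + 0 = 25*π/2.
  (u')² squared terms: (9)²·∫cos(3x)² dx = 81·π/2 = 81*π/2;  (20)²·∫sin(5x)² dx = 400·π/2 = 200*π.
  (u')² cross terms: 2·(9)·(20)·∫cos(3x)·sin(5x) dx = 360·(0) = 0.
  So ∫_0^π (u')² dx = 81*π/2 + 200*π + 0 = 481*π/2.
||u||_{H^1}^2 = (25*π/2) + (481*π/2) = 253*π.


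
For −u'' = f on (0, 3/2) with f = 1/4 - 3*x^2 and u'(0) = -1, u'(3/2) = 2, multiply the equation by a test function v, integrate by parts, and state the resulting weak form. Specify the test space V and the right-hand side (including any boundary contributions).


V = H^1(0, 3/2) (v unrestricted at boundary; u is determined up to an additive constant); weak form: ∫_0^3/2 u'v' dx = ∫_0^3/2 (1/4 - 3*x^2) v dx + 2·v(3/2) + v(0) for all v ∈ V.

Multiply both sides by a test function v and integrate from 0 to 3/2:
  ∫_0^3/2 −u''(x) v(x) dx = ∫_0^3/2 f(x) v(x) dx.
Integrate the LHS by parts once:
  ∫_0^3/2 −u'' v dx = −[u'(x) v(x)]_0^3/2 + ∫_0^3/2 u'(x) v'(x) dx.
Thus ∫_0^3/2 u'(x) v'(x) dx = ∫_0^3/2 f(x) v(x) dx + [u'(x) v(x)]_0^3/2.
Choose V so that boundary terms are either known or forced to vanish.
u has inhomogeneous Neumann u'(0) = -1, u'(3/2) = 2. [u' v]_0^3/2 = (2)·v(3/2) − (-1)·v(0) = 2·v(3/2) + v(0). Take V = H^1(0, 3/2); boundary term becomes part of RHS.
Weak formulation: find u (satisfying any essential BC) such that ∫_0^3/2 u'(x) v'(x) dx = ∫_0^3/2 f v dx + 2·v(3/2) + v(0) for all v ∈ V (Neumann data are natural BCs: they enter the RHS as boundary terms).
Substituting f(x) = 1/4 - 3*x^2, the right-hand side is ∫_0^3/2 (1/4 - 3*x^2) v dx + 2·v(3/2) + v(0).
Compatibility check (pure Neumann): taking v ≡ 1 ∈ V gives 0 = ∫_0^3/2 f dx + (2) − (-1), i.e. ∫_0^3/2 f dx must equal u'(0) − u'(3/2) = -3. Indeed ∫_0^3/2 (1/4 - 3*x^2) dx = -3, so the data are compatible. The solution is then unique only up to an additive constant (fix it e.g. by requiring ∫_0^3/2 u dx = 0).


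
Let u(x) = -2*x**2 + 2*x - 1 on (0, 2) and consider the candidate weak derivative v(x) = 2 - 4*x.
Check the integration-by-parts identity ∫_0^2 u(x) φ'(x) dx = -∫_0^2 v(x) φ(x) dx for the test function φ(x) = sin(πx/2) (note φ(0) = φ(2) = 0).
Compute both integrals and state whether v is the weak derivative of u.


LHS = 8/π, RHS = 8/π. Yes, v = u' weakly.

u(x) = -2*x**2 + 2*x - 1, classical derivative u'(x) = 2 - 4*x.
φ(x) = sin(πx/2), so φ'(x) = π*cos(π*x/2)/2.
Note φ(0) = φ(2) = 0, so the boundary term u·φ vanishes.
LHS = ∫_0^2 u(x) φ'(x) dx = ∫_0^2 (-π*x^2*cos(π*x/2) + π*x*cos(π*x/2) - π*cos(π*x/2)/2) dx. Term by term:
  ∫_0^2 -π*cos(π*x/2)/2 dx = 0;  ∫_0^2 π*x*cos(π*x/2) dx = -8/π;  ∫_0^2 -π*x^2*cos(π*x/2) dx = 16/π.
Sum: 0 − 8/π + 16/π = 8/π.
So LHS = 8/π.
∫_0^2 v(x) φ(x) dx = ∫_0^2 (-4*x*sin(π*x/2) + 2*sin(π*x/2)) dx. Term by term:
  ∫_0^2 2*sin(π*x/2) dx = 8/π;  ∫_0^2 -4*x*sin(π*x/2) dx = -16/π.
Sum: 8/π − 16/π = -8/π.
So RHS = -∫_0^2 v(x) φ(x) dx = 8/π.
LHS = RHS, so the identity holds for this test φ.
Moreover u is smooth here and v(x) = u'(x) = 2 - 4*x pointwise, so the identity holds for every test function. Hence v is the weak derivative of u.


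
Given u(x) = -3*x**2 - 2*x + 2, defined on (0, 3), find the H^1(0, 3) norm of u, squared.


||u||_{H^1}^2 = 5142/5

The H^1 norm (squared) on an interval (0, L) is
  ||u||_{H^1}^2 = ∫_0^L u(x)^2 dx + ∫_0^L u'(x)^2 dx.
Compute u'(x) = -6*x - 2.
Then u(x)^2 = 9*x**4 + 12*x**3 - 8*x**2 - 8*x + 4 and u'(x)^2 = 36*x**2 + 24*x + 4.
Integrate each monomial from 0 to 3 using ∫_0^3 c·x^n dx = c·3^(n+1)/(n+1):
  ∫_0^3 u(x)^2 dx = ∫_0^3 (9*x^4 + 12*x^3 - 8*x^2 - 8*x + 4) dx. Term by term:
    ∫_0^3 9*x^4 dx = 2187/5;  ∫_0^3 12*x^3 dx = 243;  ∫_0^3 -8*x^2 dx = -72;
    ∫_0^3 -8*x dx = -36;  ∫_0^3 4 dx = 12.
  Sum: 2187/5 + 243 − 72 − 36 + 12 = 2922/5.
  ∫_0^3 u'(x)^2 dx = ∫_0^3 (36*x^2 + 24*x + 4) dx. Term by term:
    ∫_0^3 36*x^2 dx = 324;  ∫_0^3 24*x dx = 108;  ∫_0^3 4 dx = 12.
  Sum: 324 + 108 + 12 = 444.
Adding: ||u||_{H^1}^2 = 2922/5 + 444 = 5142/5.


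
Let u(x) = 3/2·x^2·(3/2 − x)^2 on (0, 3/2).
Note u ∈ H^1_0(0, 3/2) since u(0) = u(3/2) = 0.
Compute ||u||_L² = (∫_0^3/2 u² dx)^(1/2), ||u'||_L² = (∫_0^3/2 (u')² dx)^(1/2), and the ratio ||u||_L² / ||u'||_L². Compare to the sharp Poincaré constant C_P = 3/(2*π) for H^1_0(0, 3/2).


||u||_L² / ||u'||_L² = sqrt(3)/4 < C_P = 3/(2*π).

u(x) = 3/2·x^2·(3/2 − x)^2, so u'(x) = 3*x*(2*x - 3)*(4*x - 3)/4.
u(x) = 3/2·x^2·(3/2 − x)^2 vanishes at x = 0 and x = 3/2, so u ∈ H^1_0(0, 3/2). Differentiate via the product rule and integrate the resulting polynomials term by term.
  ∫_0^3/2 u² dx = ∫_0^3/2 (9*x^8/4 - 27*x^7/2 + 243*x^6/8 - 243*x^5/8 + 729*x^4/64) dx. Term by term:
    ∫_0^3/2 9*x^8/4 dx = 19683/2048;  ∫_0^3/2 -27*x^7/2 dx = -177147/4096;  ∫_0^3/2 243*x^6/8 dx = 531441/7168;
    ∫_0^3/2 -243*x^5/8 dx = -59049/1024;  ∫_0^3/2 729*x^4/64 dx = 177147/10240.
  Sum: 19683/2048 − 177147/4096 + 531441/7168 − 59049/1024 + 177147/10240 = 19683/143360.
  ∫_0^3/2 (u')² dx = ∫_0^3/2 (36*x^6 - 162*x^5 + 1053*x^4/4 - 729*x^3/4 + 729*x^2/16) dx. Term by term:
    ∫_0^3/2 36*x^6 dx = 19683/224;  ∫_0^3/2 -162*x^5 dx = -19683/64;  ∫_0^3/2 1053*x^4/4 dx = 255879/640;
    ∫_0^3/2 -729*x^3/4 dx = -59049/256;  ∫_0^3/2 729*x^2/16 dx = 6561/128.
  Sum: 19683/224 − 19683/64 + 255879/640 − 59049/256 + 6561/128 = 6561/8960.
∫_0^3/2 u² dx = 19683/143360, so ||u||_L² = 81*sqrt(105)/2240.
∫_0^3/2 (u')² dx = 6561/8960, so ||u'||_L² = 81*sqrt(35)/560.
Ratio ||u||_L² / ||u'||_L² = sqrt(3)/4.
Sharp Poincaré constant on H^1_0(0, 3/2) is C_P = L/π = 3/(2*π), achieved by sin(2*π/3·x).
A polynomial bump cannot attain the sharp Poincaré constant (only the first sine eigenfunction does), so the ratio is strictly less than C_P, consistent with ||u||_L² ≤ C_P ||u'||_L².


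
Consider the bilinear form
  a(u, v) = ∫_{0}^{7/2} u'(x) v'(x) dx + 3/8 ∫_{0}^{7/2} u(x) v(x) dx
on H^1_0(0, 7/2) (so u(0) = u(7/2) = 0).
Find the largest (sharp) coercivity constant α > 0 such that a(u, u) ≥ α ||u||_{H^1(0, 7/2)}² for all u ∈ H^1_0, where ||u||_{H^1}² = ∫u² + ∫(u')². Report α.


α = (147 + 32*π^2)/(8*(4*π^2 + 49))

Coercivity of a(·,·) on H^1_0(0, 7/2) means a(u, u) ≥ α ||u||_{H^1}² for every u ∈ H^1_0.
The interval has length L = 7/2, and Poincaré/coercivity depend only on L. Here a(u, u) = ∫(u')² + (3/8)·∫u².
Here 0 < c = 3/8 < 1. The condition a(u,u) ≥ α||u||_{H^1}² reads (1−α)∫(u')² ≥ (α−c)∫u². Any admissible α is ≤ 1 (rapidly oscillating u have ∫u²/∫(u')² → 0), and α = 1 would force 0 ≥ (1−c)∫u², impossible since c < 1; so 1−α > 0. By the sharp Poincaré inequality on H^1_0 of an interval of length L, ∫(u')² ≥ (π/L)²∫u² with equality for the first sine mode sin(π(x−x₀)/L) (x₀ the left endpoint), so the inequality holds for all u iff (1−α)(π/L)² ≥ α − c, i.e. α ≤ ((π/L)² + c)/((π/L)² + 1) = (1 + c(L/π)²)/(1 + (L/π)²). With (π/L)² = 4*π^2/49 and c = 3/8, the largest admissible constant is α = ((π/L)² + c)/((π/L)² + 1).
Simplifying, α = (147 + 32*π^2)/(8*(4*π^2 + 49)).


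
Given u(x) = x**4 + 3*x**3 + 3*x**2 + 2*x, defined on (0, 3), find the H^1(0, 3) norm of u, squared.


||u||_{H^1}^2 = 1093737/28

The H^1 norm (squared) on an interval (0, L) is
  ||u||_{H^1}^2 = ∫_0^L u(x)^2 dx + ∫_0^L u'(x)^2 dx.
Compute u'(x) = 4*x**3 + 9*x**2 + 6*x + 2.
Then u(x)^2 = x**8 + 6*x**7 + 15*x**6 + 22*x**5 + 21*x**4 + 12*x**3 + 4*x**2 and u'(x)^2 = 16*x**6 + 72*x**5 + 129*x**4 + 124*x**3 + 72*x**2 + 24*x + 4.
Integrate each monomial from 0 to 3 using ∫_0^3 c·x^n dx = c·3^(n+1)/(n+1):
  ∫_0^3 u(x)^2 dx = ∫_0^3 (x^8 + 6*x^7 + 15*x^6 + 22*x^5 + 21*x^4 + 12*x^3 + 4*x^2) dx. Term by term:
    ∫_0^3 x^8 dx = 2187;  ∫_0^3 6*x^7 dx = 19683/4;  ∫_0^3 15*x^6 dx = 32805/7;
    ∫_0^3 22*x^5 dx = 2673;  ∫_0^3 21*x^4 dx = 5103/5;  ∫_0^3 12*x^3 dx = 243;
    ∫_0^3 4*x^2 dx = 36.
  Sum: 2187 + 19683/4 + 32805/7 + 2673 + 5103/5 + 243 + 36 = 2207349/140.
  ∫_0^3 u'(x)^2 dx = ∫_0^3 (16*x^6 + 72*x^5 + 129*x^4 + 124*x^3 + 72*x^2 + 24*x + 4) dx. Term by term:
    ∫_0^3 16*x^6 dx = 34992/7;  ∫_0^3 72*x^5 dx = 8748;  ∫_0^3 129*x^4 dx = 31347/5;
    ∫_0^3 124*x^3 dx = 2511;  ∫_0^3 72*x^2 dx = 648;  ∫_0^3 24*x dx = 108;
    ∫_0^3 4 dx = 12.
  Sum: 34992/7 + 8748 + 31347/5 + 2511 + 648 + 108 + 12 = 815334/35.
Adding: ||u||_{H^1}^2 = 2207349/140 + 815334/35 = 1093737/28.


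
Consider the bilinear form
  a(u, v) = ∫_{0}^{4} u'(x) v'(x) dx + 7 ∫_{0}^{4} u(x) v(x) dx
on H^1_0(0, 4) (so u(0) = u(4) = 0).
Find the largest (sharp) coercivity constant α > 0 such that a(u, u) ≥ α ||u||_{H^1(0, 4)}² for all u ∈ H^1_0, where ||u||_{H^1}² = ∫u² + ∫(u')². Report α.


α = 1

Coercivity of a(·,·) on H^1_0(0, 4) means a(u, u) ≥ α ||u||_{H^1}² for every u ∈ H^1_0.
The interval has length L = 4, and Poincaré/coercivity depend only on L. Here a(u, u) = ∫(u')² + (7)·∫u².
Here c = 7 ≥ 1, so a(u,u) = ∫(u')² + c∫u² ≥ ∫(u')² + ∫u² = ||u||_{H^1}², i.e. α = 1 works. No larger α is possible: a(u,u) ≥ α||u||_{H^1}² means (1−α)∫(u')² ≥ (α−c)∫u², and for the modes u_n = sin(nπ(x−x₀)/L) (x₀ the left endpoint) one has ∫u_n²/∫(u_n')² = (L/(nπ))² → 0, so a(u_n,u_n)/||u_n||_{H^1}² → 1. Hence the optimal constant is α = 1.
Therefore α = 1.


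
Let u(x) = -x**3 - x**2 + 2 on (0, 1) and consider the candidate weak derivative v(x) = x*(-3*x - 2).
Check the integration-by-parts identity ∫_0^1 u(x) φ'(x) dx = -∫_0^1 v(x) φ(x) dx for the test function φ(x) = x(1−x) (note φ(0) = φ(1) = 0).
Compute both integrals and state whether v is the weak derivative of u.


LHS = 19/60, RHS = 19/60. Yes, v = u' weakly.

u(x) = -x**3 - x**2 + 2, classical derivative u'(x) = -3*x**2 - 2*x.
φ(x) = x(1−x), so φ'(x) = 1 - 2*x.
Note φ(0) = φ(1) = 0, so the boundary term u·φ vanishes.
LHS = ∫_0^1 u(x) φ'(x) dx = ∫_0^1 (2*x^4 + x^3 - x^2 - 4*x + 2) dx. Term by term:
  ∫_0^1 2*x^4 dx = 2/5;  ∫_0^1 x^3 dx = 1/4;  ∫_0^1 -x^2 dx = -1/3;
  ∫_0^1 -4*x dx = -2;  ∫_0^1 2 dx = 2.
Sum: 2/5 + 1/4 − 1/3 − 2 + 2 = 19/60.
So LHS = 19/60.
∫_0^1 v(x) φ(x) dx = ∫_0^1 (3*x^4 - x^3 - 2*x^2) dx. Term by term:
  ∫_0^1 3*x^4 dx = 3/5;  ∫_0^1 -x^3 dx = -1/4;  ∫_0^1 -2*x^2 dx = -2/3.
Sum: 3/5 − 1/4 − 2/3 = -19/60.
So RHS = -∫_0^1 v(x) φ(x) dx = 19/60.
LHS = RHS, so the identity holds for this test φ.
Moreover u is smooth here and v(x) = u'(x) = -3*x**2 - 2*x pointwise, so the identity holds for every test function. Hence v is the weak derivative of u.


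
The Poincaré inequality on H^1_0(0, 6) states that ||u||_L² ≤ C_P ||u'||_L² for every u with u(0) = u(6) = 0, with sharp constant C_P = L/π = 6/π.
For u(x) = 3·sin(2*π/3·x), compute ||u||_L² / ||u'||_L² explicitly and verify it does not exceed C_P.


||u||_L² / ||u'||_L² = 3/(2*π) < C_P = 6/π.

u(x) = 3·sin(2*π/3·x), so u'(x) = 2*π*cos(2*π*x/3).
Writing u(x) = A·sin(kπx/L) with A = 3 and k = 4, use ∫_0^L sin²(kπx/L) dx = L/2 and ∫_0^L cos²(kπx/L) dx = L/2.
u² = 9·sin²(2*π/3·x) and (u')² = 4*π^2·cos²(2*π/3·x), and each of sin², cos² integrates to L/2 = 3 over (0, 6).
∫_0^6 u² dx = 27, so ||u||_L² = 3*sqrt(3).
∫_0^6 (u')² dx = 12*π^2, so ||u'||_L² = 2*sqrt(3)*π.
Ratio ||u||_L² / ||u'||_L² = 3/(2*π).
Sharp Poincaré constant on H^1_0(0, 6) is C_P = L/π = 6/π, achieved by sin(π/6·x).
This is the k = 4 harmonic; the ratio L/(kπ) is strictly less than C_P = L/π, consistent with the sharp inequality ||u||_L² ≤ C_P ||u'||_L².


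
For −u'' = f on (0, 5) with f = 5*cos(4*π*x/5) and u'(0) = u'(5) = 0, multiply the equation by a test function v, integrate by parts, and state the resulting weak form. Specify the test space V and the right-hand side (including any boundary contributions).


V = H^1(0, 5) (no boundary constraint on v; u is determined up to an additive constant); weak form: ∫_0^5 u'v' dx = ∫_0^5 (5*cos(4*π*x/5)) v dx for all v ∈ V.

Multiply both sides by a test function v and integrate from 0 to 5:
  ∫_0^5 −u''(x) v(x) dx = ∫_0^5 f(x) v(x) dx.
Integrate the LHS by parts once:
  ∫_0^5 −u'' v dx = −[u'(x) v(x)]_0^5 + ∫_0^5 u'(x) v'(x) dx.
Thus ∫_0^5 u'(x) v'(x) dx = ∫_0^5 f(x) v(x) dx + [u'(x) v(x)]_0^5.
Choose V so that boundary terms are either known or forced to vanish.
u has homogeneous Neumann: u'(0) = u'(5) = 0. So [u' v]_0^5 = 0·v(5) − 0·v(0) = 0 for any v; take V = H^1(0, 5).
Weak formulation: find u (satisfying any essential BC) such that ∫_0^5 u'(x) v'(x) dx = ∫_0^5 f v dx for all v ∈ V (homogeneous Neumann, so boundary terms vanish).
Substituting f(x) = 5*cos(4*π*x/5), the right-hand side is ∫_0^5 (5*cos(4*π*x/5)) v dx.
Compatibility check (pure Neumann): taking v ≡ 1 ∈ V gives 0 = ∫_0^5 f dx + (0) − (0), i.e. ∫_0^5 f dx must equal u'(0) − u'(5) = 0. Indeed ∫_0^5 (5*cos(4*π*x/5)) dx = 0, so the data are compatible. The solution is then unique only up to an additive constant (fix it e.g. by requiring ∫_0^5 u dx = 0).


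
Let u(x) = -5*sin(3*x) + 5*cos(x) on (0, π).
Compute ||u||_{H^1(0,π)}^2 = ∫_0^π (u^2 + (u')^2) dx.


||u||_{H^1(0,π)}^2 = 150*π

u'(x) = -5*sin(x) - 15*cos(3*x).
Expand u² and (u')² and integrate term by term on (0, π), using: for integers n ≥ 1, ∫_0^π sin²(nx) dx = ∫_0^π cos²(nx) dx = π/2; for n ≠ n', ∫_0^π sin(nx)sin(n'x) dx = ∫_0^π cos(nx)cos(n'x) dx = 0; and by product-to-sum, ∫_0^π sin(nx)cos(n'x) dx = ½∫_0^π [sin((n+n')x) + sin((n−n')x)] dx, which is 0 when n+n' is even and 2n/(n²−n'²) when n+n' is odd (it need not vanish on (0, π)).
  u² squared terms: (-5)²·∫sin(3x)² dx = 25·π/2 = 25*π/2;  (5)²·∫cos(x)² dx = 25·π/2 = 25*π/2.
  u² cross terms: 2·(-5)·(5)·∫sin(3x)·cos(x) dx = -50·(0) = 0.
  So ∫_0^π u² dx = 25*π/2 + 25*π/2 + 0 = 25*π.
  (u')² squared terms: (-15)²·∫cos(3x)² dx = 225·π/2 = 225*π/2;  (-5)²·∫sin(x)² dx = 25·π/2 = 25*π/2.
  (u')² cross terms: 2·(-15)·(-5)·∫cos(3x)·sin(x) dx = 150·(0) = 0.
  So ∫_0^π (u')² dx = 225*π/2 + 25*π/2 + 0 = 125*π.
||u||_{H^1}^2 = (25*π) + (125*π) = 150*π.


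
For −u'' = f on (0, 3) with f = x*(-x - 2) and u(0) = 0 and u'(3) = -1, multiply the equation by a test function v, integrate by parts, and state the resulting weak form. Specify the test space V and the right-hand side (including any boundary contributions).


V = {v ∈ H^1(0, 3) : v(0) = 0} (test functions vanish at x = 0 where u is specified); weak form: ∫_0^3 u'v' dx = ∫_0^3 (x*(-x - 2)) v dx − v(3) for all v ∈ V.

Multiply both sides by a test function v and integrate from 0 to 3:
  ∫_0^3 −u''(x) v(x) dx = ∫_0^3 f(x) v(x) dx.
Integrate the LHS by parts once:
  ∫_0^3 −u'' v dx = −[u'(x) v(x)]_0^3 + ∫_0^3 u'(x) v'(x) dx.
Thus ∫_0^3 u'(x) v'(x) dx = ∫_0^3 f(x) v(x) dx + [u'(x) v(x)]_0^3.
Choose V so that boundary terms are either known or forced to vanish.
Mixed BC: u(0) = 0 (Dirichlet) and u'(3) = -1 (Neumann). Define V = {v ∈ H^1(0, 3) : v(0) = 0}. Then [u' v]_0^3 = u'(3)·v(3) − u'(0)·0 = − v(3).
Weak formulation: find u (satisfying any essential BC) such that ∫_0^3 u'(x) v'(x) dx = ∫_0^3 f v dx − v(3) for all v ∈ V (Dirichlet at 0 absorbed into V; Neumann datum at x = 3 contributes the boundary term).
Substituting f(x) = x*(-x - 2), the right-hand side is ∫_0^3 (x*(-x - 2)) v dx − v(3).


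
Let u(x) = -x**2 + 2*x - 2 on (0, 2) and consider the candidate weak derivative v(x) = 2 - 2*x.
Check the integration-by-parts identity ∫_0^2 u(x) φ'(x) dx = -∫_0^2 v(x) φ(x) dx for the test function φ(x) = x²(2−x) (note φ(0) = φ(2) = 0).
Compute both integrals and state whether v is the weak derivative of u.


LHS = 8/15, RHS = 8/15. Yes, v = u' weakly.

u(x) = -x**2 + 2*x - 2, classical derivative u'(x) = 2 - 2*x.
φ(x) = x²(2−x), so φ'(x) = x*(4 - 3*x).
Note φ(0) = φ(2) = 0, so the boundary term u·φ vanishes.
LHS = ∫_0^2 u(x) φ'(x) dx = ∫_0^2 (3*x^4 - 10*x^3 + 14*x^2 - 8*x) dx. Term by term:
  ∫_0^2 3*x^4 dx = 96/5;  ∫_0^2 -10*x^3 dx = -40;  ∫_0^2 14*x^2 dx = 112/3;
  ∫_0^2 -8*x dx = -16.
Sum: 96/5 − 40 + 112/3 − 16 = 8/15.
So LHS = 8/15.
∫_0^2 v(x) φ(x) dx = ∫_0^2 (2*x^4 - 6*x^3 + 4*x^2) dx. Term by term:
  ∫_0^2 2*x^4 dx = 64/5;  ∫_0^2 -6*x^3 dx = -24;  ∫_0^2 4*x^2 dx = 32/3.
Sum: 64/5 − 24 + 32/3 = -8/15.
So RHS = -∫_0^2 v(x) φ(x) dx = 8/15.
LHS = RHS, so the identity holds for this test φ.
Moreover u is smooth here and v(x) = u'(x) = 2 - 2*x pointwise, so the identity holds for every test function. Hence v is the weak derivative of u.


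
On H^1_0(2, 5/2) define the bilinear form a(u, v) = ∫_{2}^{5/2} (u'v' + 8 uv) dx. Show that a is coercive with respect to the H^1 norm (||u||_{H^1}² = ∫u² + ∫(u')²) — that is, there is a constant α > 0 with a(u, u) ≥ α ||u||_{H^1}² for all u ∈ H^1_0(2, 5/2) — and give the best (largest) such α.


α = 1

Coercivity of a(·,·) on H^1_0(2, 5/2) means a(u, u) ≥ α ||u||_{H^1}² for every u ∈ H^1_0.
The interval has length L = 1/2, and Poincaré/coercivity depend only on L. Here a(u, u) = ∫(u')² + (8)·∫u².
Here c = 8 ≥ 1, so a(u,u) = ∫(u')² + c∫u² ≥ ∫(u')² + ∫u² = ||u||_{H^1}², i.e. α = 1 works. No larger α is possible: a(u,u) ≥ α||u||_{H^1}² means (1−α)∫(u')² ≥ (α−c)∫u², and for the modes u_n = sin(nπ(x−x₀)/L) (x₀ the left endpoint) one has ∫u_n²/∫(u_n')² = (L/(nπ))² → 0, so a(u_n,u_n)/||u_n||_{H^1}² → 1. Hence the optimal constant is α = 1.
Therefore α = 1.


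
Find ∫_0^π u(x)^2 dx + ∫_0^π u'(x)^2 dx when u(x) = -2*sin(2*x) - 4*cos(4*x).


||u||_{H^1(0,π)}^2 = 146*π

u'(x) = 16*sin(4*x) - 4*cos(2*x).
Expand u² and (u')² and integrate term by term on (0, π), using: for integers n ≥ 1, ∫_0^π sin²(nx) dx = ∫_0^π cos²(nx) dx = π/2; for n ≠ n', ∫_0^π sin(nx)sin(n'x) dx = ∫_0^π cos(nx)cos(n'x) dx = 0; and by product-to-sum, ∫_0^π sin(nx)cos(n'x) dx = ½∫_0^π [sin((n+n')x) + sin((n−n')x)] dx, which is 0 when n+n' is even and 2n/(n²−n'²) when n+n' is odd (it need not vanish on (0, π)).
  u² squared terms: (-4)²·∫cos(4x)² dx = 16·π/2 = 8*π;  (-2)²·∫sin(2x)² dx = 4·π/2 = 2*π.
  u² cross terms: 2·(-4)·(-2)·∫cos(4x)·sin(2x) dx = 16·(0) = 0.
  So ∫_0^π u² dx = 8*π + 2*π + 0 = 10*π.
  (u')² squared terms: (-4)²·∫cos(2x)² dx = 16·π/2 = 8*π;  (16)²·∫sin(4x)² dx = 256·π/2 = 128*π.
  (u')² cross terms: 2·(-4)·(16)·∫cos(2x)·sin(4x) dx = -128·(0) = 0.
  So ∫_0^π (u')² dx = 8*π + 128*π + 0 = 136*π.
||u||_{H^1}^2 = (10*π) + (136*π) = 146*π.


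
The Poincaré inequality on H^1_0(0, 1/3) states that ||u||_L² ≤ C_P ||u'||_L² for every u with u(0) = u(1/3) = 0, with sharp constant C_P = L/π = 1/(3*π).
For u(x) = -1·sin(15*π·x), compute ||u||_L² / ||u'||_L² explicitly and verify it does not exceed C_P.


||u||_L² / ||u'||_L² = 1/(15*π) < C_P = 1/(3*π).

u(x) = -1·sin(15*π·x), so u'(x) = -15*π*cos(15*π*x).
Writing u(x) = A·sin(kπx/L) with A = -1 and k = 5, use ∫_0^L sin²(kπx/L) dx = L/2 and ∫_0^L cos²(kπx/L) dx = L/2.
u² = 1·sin²(15*π·x) and (u')² = 225*π^2·cos²(15*π·x), and each of sin², cos² integrates to L/2 = 1/6 over (0, 1/3).
∫_0^1/3 u² dx = 1/6, so ||u||_L² = sqrt(6)/6.
∫_0^1/3 (u')² dx = 75*π^2/2, so ||u'||_L² = 5*sqrt(6)*π/2.
Ratio ||u||_L² / ||u'||_L² = 1/(15*π).
Sharp Poincaré constant on H^1_0(0, 1/3) is C_P = L/π = 1/(3*π), achieved by sin(3*π·x).
This is the k = 5 harmonic; the ratio L/(kπ) is strictly less than C_P = L/π, consistent with the sharp inequality ||u||_L² ≤ C_P ||u'||_L².


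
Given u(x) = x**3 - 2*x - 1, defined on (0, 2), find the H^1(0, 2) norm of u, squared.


||u||_{H^1}^2 = 818/21

The H^1 norm (squared) on an interval (0, L) is
  ||u||_{H^1}^2 = ∫_0^L u(x)^2 dx + ∫_0^L u'(x)^2 dx.
Compute u'(x) = 3*x**2 - 2.
Then u(x)^2 = x**6 - 4*x**4 - 2*x**3 + 4*x**2 + 4*x + 1 and u'(x)^2 = 9*x**4 - 12*x**2 + 4.
Integrate each monomial from 0 to 2 using ∫_0^2 c·x^n dx = c·2^(n+1)/(n+1):
  ∫_0^2 u(x)^2 dx = ∫_0^2 (x^6 - 4*x^4 - 2*x^3 + 4*x^2 + 4*x + 1) dx. Term by term:
    ∫_0^2 x^6 dx = 128/7;  ∫_0^2 -4*x^4 dx = -128/5;  ∫_0^2 -2*x^3 dx = -8;
    ∫_0^2 4*x^2 dx = 32/3;  ∫_0^2 4*x dx = 8;  ∫_0^2 1 dx = 2.
  Sum: 128/7 − 128/5 − 8 + 32/3 + 8 + 2 = 562/105.
  ∫_0^2 u'(x)^2 dx = ∫_0^2 (9*x^4 - 12*x^2 + 4) dx. Term by term:
    ∫_0^2 9*x^4 dx = 288/5;  ∫_0^2 -12*x^2 dx = -32;  ∫_0^2 4 dx = 8.
  Sum: 288/5 − 32 + 8 = 168/5.
Adding: ||u||_{H^1}^2 = 562/105 + 168/5 = 818/21.


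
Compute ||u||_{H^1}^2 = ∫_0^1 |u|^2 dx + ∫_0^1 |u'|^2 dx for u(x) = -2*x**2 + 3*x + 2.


||u||_{H^1}^2 = 157/15

The H^1 norm (squared) on an interval (0, L) is
  ||u||_{H^1}^2 = ∫_0^L u(x)^2 dx + ∫_0^L u'(x)^2 dx.
Compute u'(x) = 3 - 4*x.
Then u(x)^2 = 4*x**4 - 12*x**3 + x**2 + 12*x + 4 and u'(x)^2 = 16*x**2 - 24*x + 9.
Integrate each monomial from 0 to 1 using ∫_0^1 c·x^n dx = c·1^(n+1)/(n+1):
  ∫_0^1 u(x)^2 dx = ∫_0^1 (4*x^4 - 12*x^3 + x^2 + 12*x + 4) dx. Term by term:
    ∫_0^1 4*x^4 dx = 4/5;  ∫_0^1 -12*x^3 dx = -3;  ∫_0^1 x^2 dx = 1/3;
    ∫_0^1 12*x dx = 6;  ∫_0^1 4 dx = 4.
  Sum: 4/5 − 3 + 1/3 + 6 + 4 = 122/15.
  ∫_0^1 u'(x)^2 dx = ∫_0^1 (16*x^2 - 24*x + 9) dx. Term by term:
    ∫_0^1 16*x^2 dx = 16/3;  ∫_0^1 -24*x dx = -12;  ∫_0^1 9 dx = 9.
  Sum: 16/3 − 12 + 9 = 7/3.
Adding: ||u||_{H^1}^2 = 122/15 + 7/3 = 157/15.


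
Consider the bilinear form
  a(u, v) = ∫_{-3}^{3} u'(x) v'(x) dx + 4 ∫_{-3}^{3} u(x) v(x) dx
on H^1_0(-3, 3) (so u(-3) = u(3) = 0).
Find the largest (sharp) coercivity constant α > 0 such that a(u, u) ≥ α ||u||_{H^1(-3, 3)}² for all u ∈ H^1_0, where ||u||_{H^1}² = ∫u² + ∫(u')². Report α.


α = 1

Coercivity of a(·,·) on H^1_0(-3, 3) means a(u, u) ≥ α ||u||_{H^1}² for every u ∈ H^1_0.
The interval has length L = 6, and Poincaré/coercivity depend only on L. Here a(u, u) = ∫(u')² + (4)·∫u².
Here c = 4 ≥ 1, so a(u,u) = ∫(u')² + c∫u² ≥ ∫(u')² + ∫u² = ||u||_{H^1}², i.e. α = 1 works. No larger α is possible: a(u,u) ≥ α||u||_{H^1}² means (1−α)∫(u')² ≥ (α−c)∫u², and for the modes u_n = sin(nπ(x−x₀)/L) (x₀ the left endpoint) one has ∫u_n²/∫(u_n')² = (L/(nπ))² → 0, so a(u_n,u_n)/||u_n||_{H^1}² → 1. Hence the optimal constant is α = 1.
Therefore α = 1.


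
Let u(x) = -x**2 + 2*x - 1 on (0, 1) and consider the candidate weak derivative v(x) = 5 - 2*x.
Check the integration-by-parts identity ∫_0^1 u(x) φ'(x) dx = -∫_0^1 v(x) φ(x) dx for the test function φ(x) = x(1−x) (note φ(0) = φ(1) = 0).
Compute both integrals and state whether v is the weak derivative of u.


LHS = -1/6, RHS = -2/3. No, v is not the weak derivative of u.

u(x) = -x**2 + 2*x - 1, classical derivative u'(x) = 2 - 2*x.
φ(x) = x(1−x), so φ'(x) = 1 - 2*x.
Note φ(0) = φ(1) = 0, so the boundary term u·φ vanishes.
LHS = ∫_0^1 u(x) φ'(x) dx = ∫_0^1 (2*x^3 - 5*x^2 + 4*x - 1) dx. Term by term:
  ∫_0^1 2*x^3 dx = 1/2;  ∫_0^1 -5*x^2 dx = -5/3;  ∫_0^1 4*x dx = 2;
  ∫_0^1 -1 dx = -1.
Sum: 1/2 − 5/3 + 2 − 1 = -1/6.
So LHS = -1/6.
∫_0^1 v(x) φ(x) dx = ∫_0^1 (2*x^3 - 7*x^2 + 5*x) dx. Term by term:
  ∫_0^1 2*x^3 dx = 1/2;  ∫_0^1 -7*x^2 dx = -7/3;  ∫_0^1 5*x dx = 5/2.
Sum: 1/2 − 7/3 + 5/2 = 2/3.
So RHS = -∫_0^1 v(x) φ(x) dx = -2/3.
LHS − RHS = 1/2 ≠ 0, so the identity fails.
(For a valid weak derivative the identity must hold for EVERY test function, in particular this one. The failure shows v is NOT the weak derivative of u.)
Correct weak derivative would be u'(x) = 2 - 2*x.


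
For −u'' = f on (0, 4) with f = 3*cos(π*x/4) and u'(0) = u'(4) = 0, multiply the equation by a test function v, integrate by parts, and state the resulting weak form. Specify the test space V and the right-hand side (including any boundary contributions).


V = H^1(0, 4) (no boundary constraint on v; u is determined up to an additive constant); weak form: ∫_0^4 u'v' dx = ∫_0^4 (3*cos(π*x/4)) v dx for all v ∈ V.

Multiply both sides by a test function v and integrate from 0 to 4:
  ∫_0^4 −u''(x) v(x) dx = ∫_0^4 f(x) v(x) dx.
Integrate the LHS by parts once:
  ∫_0^4 −u'' v dx = −[u'(x) v(x)]_0^4 + ∫_0^4 u'(x) v'(x) dx.
Thus ∫_0^4 u'(x) v'(x) dx = ∫_0^4 f(x) v(x) dx + [u'(x) v(x)]_0^4.
Choose V so that boundary terms are either known or forced to vanish.
u has homogeneous Neumann: u'(0) = u'(4) = 0. So [u' v]_0^4 = 0·v(4) − 0·v(0) = 0 for any v; take V = H^1(0, 4).
Weak formulation: find u (satisfying any essential BC) such that ∫_0^4 u'(x) v'(x) dx = ∫_0^4 f v dx for all v ∈ V (homogeneous Neumann, so boundary terms vanish).
Substituting f(x) = 3*cos(π*x/4), the right-hand side is ∫_0^4 (3*cos(π*x/4)) v dx.
Compatibility check (pure Neumann): taking v ≡ 1 ∈ V gives 0 = ∫_0^4 f dx + (0) − (0), i.e. ∫_0^4 f dx must equal u'(0) − u'(4) = 0. Indeed ∫_0^4 (3*cos(π*x/4)) dx = 0, so the data are compatible. The solution is then unique only up to an additive constant (fix it e.g. by requiring ∫_0^4 u dx = 0).


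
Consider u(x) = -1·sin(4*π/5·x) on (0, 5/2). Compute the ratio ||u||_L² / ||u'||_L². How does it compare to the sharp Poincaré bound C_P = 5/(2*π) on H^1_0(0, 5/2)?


||u||_L² / ||u'||_L² = 5/(4*π) < C_P = 5/(2*π).

u(x) = -1·sin(4*π/5·x), so u'(x) = -4*π*cos(4*π*x/5)/5.
Writing u(x) = A·sin(kπx/L) with A = -1 and k = 2, use ∫_0^L sin²(kπx/L) dx = L/2 and ∫_0^L cos²(kπx/L) dx = L/2.
u² = 1·sin²(4*π/5·x) and (u')² = 16*π^2/25·cos²(4*π/5·x), and each of sin², cos² integrates to L/2 = 5/4 over (0, 5/2).
∫_0^5/2 u² dx = 5/4, so ||u||_L² = sqrt(5)/2.
∫_0^5/2 (u')² dx = 4*π^2/5, so ||u'||_L² = 2*sqrt(5)*π/5.
Ratio ||u||_L² / ||u'||_L² = 5/(4*π).
Sharp Poincaré constant on H^1_0(0, 5/2) is C_P = L/π = 5/(2*π), achieved by sin(2*π/5·x).
This is the k = 2 harmonic; the ratio L/(kπ) is strictly less than C_P = L/π, consistent with the sharp inequality ||u||_L² ≤ C_P ||u'||_L².


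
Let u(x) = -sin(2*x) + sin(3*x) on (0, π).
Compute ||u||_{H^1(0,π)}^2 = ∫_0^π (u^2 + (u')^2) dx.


||u||_{H^1(0,π)}^2 = 15*π/2

u'(x) = -2*cos(2*x) + 3*cos(3*x).
Expand u² and (u')² and integrate term by term on (0, π), using: for integers n ≥ 1, ∫_0^π sin²(nx) dx = ∫_0^π cos²(nx) dx = π/2; for n ≠ n', ∫_0^π sin(nx)sin(n'x) dx = ∫_0^π cos(nx)cos(n'x) dx = 0; and by product-to-sum, ∫_0^π sin(nx)cos(n'x) dx = ½∫_0^π [sin((n+n')x) + sin((n−n')x)] dx, which is 0 when n+n' is even and 2n/(n²−n'²) when n+n' is odd (it need not vanish on (0, π)).
  u² squared terms: (-1)²·∫sin(2x)² dx = 1·π/2 = π/2;  (1)²·∫sin(3x)² dx = 1·π/2 = π/2.
  u² cross terms: 2·(-1)·(1)·∫sin(2x)·sin(3x) dx = -2·(0) = 0.
  So ∫_0^π u² dx = π/2 + π/2 + 0 = π.
  (u')² squared terms: (-2)²·∫cos(2x)² dx = 4·π/2 = 2*π;  (3)²·∫cos(3x)² dx = 9·π/2 = 9*π/2.
  (u')² cross terms: 2·(-2)·(3)·∫cos(2x)·cos(3x) dx = -12·(0) = 0.
  So ∫_0^π (u')² dx = 2*π + 9*π/2 + 0 = 13*π/2.
||u||_{H^1}^2 = (π) + (13*π/2) = 15*π/2.


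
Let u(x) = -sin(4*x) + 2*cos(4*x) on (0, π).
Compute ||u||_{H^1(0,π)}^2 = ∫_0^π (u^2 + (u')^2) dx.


||u||_{H^1(0,π)}^2 = 85*π/2

u'(x) = -8*sin(4*x) - 4*cos(4*x).
Expand u² and (u')² and integrate term by term on (0, π), using: for integers n ≥ 1, ∫_0^π sin²(nx) dx = ∫_0^π cos²(nx) dx = π/2; for n ≠ n', ∫_0^π sin(nx)sin(n'x) dx = ∫_0^π cos(nx)cos(n'x) dx = 0; and by product-to-sum, ∫_0^π sin(nx)cos(n'x) dx = ½∫_0^π [sin((n+n')x) + sin((n−n')x)] dx, which is 0 when n+n' is even and 2n/(n²−n'²) when n+n' is odd (it need not vanish on (0, π)).
  u² squared terms: (-1)²·∫sin(4x)² dx = 1·π/2 = π/2;  (2)²·∫cos(4x)² dx = 4·π/2 = 2*π.
  u² cross terms: 2·(-1)·(2)·∫sin(4x)·cos(4x) dx = -4·(0) = 0.
  So ∫_0^π u² dx = π/2 + 2*π + 0 = 5*π/2.
  (u')² squared terms: (-8)²·∫sin(4x)² dx = 64·π/2 = 32*π;  (-4)²·∫cos(4x)² dx = 16·π/2 = 8*π.
  (u')² cross terms: 2·(-8)·(-4)·∫sin(4x)·cos(4x) dx = 64·(0) = 0.
  So ∫_0^π (u')² dx = 32*π + 8*π + 0 = 40*π.
||u||_{H^1}^2 = (5*π/2) + (40*π) = 85*π/2.


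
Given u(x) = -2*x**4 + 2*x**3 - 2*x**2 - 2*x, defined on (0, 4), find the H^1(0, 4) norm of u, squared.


||u||_{H^1}^2 = 57496112/315

The H^1 norm (squared) on an interval (0, L) is
  ||u||_{H^1}^2 = ∫_0^L u(x)^2 dx + ∫_0^L u'(x)^2 dx.
Compute u'(x) = -8*x**3 + 6*x**2 - 4*x - 2.
Then u(x)^2 = 4*x**8 - 8*x**7 + 12*x**6 - 4*x**4 + 8*x**3 + 4*x**2 and u'(x)^2 = 64*x**6 - 96*x**5 + 100*x**4 - 16*x**3 - 8*x**2 + 16*x + 4.
Integrate each monomial from 0 to 4 using ∫_0^4 c·x^n dx = c·4^(n+1)/(n+1):
  ∫_0^4 u(x)^2 dx = ∫_0^4 (4*x^8 - 8*x^7 + 12*x^6 - 4*x^4 + 8*x^3 + 4*x^2) dx. Term by term:
    ∫_0^4 4*x^8 dx = 1048576/9;  ∫_0^4 -8*x^7 dx = -65536;  ∫_0^4 12*x^6 dx = 196608/7;
    ∫_0^4 -4*x^4 dx = -4096/5;  ∫_0^4 8*x^3 dx = 512;  ∫_0^4 4*x^2 dx = 256/3.
  Sum: 1048576/9 − 65536 + 196608/7 − 4096/5 + 512 + 256/3 = 24833792/315.
  ∫_0^4 u'(x)^2 dx = ∫_0^4 (64*x^6 - 96*x^5 + 100*x^4 - 16*x^3 - 8*x^2 + 16*x + 4) dx. Term by term:
    ∫_0^4 64*x^6 dx = 1048576/7;  ∫_0^4 -96*x^5 dx = -65536;  ∫_0^4 100*x^4 dx = 20480;
    ∫_0^4 -16*x^3 dx = -1024;  ∫_0^4 -8*x^2 dx = -512/3;  ∫_0^4 16*x dx = 128;
    ∫_0^4 4 dx = 16.
  Sum: 1048576/7 − 65536 + 20480 − 1024 − 512/3 + 128 + 16 = 2177488/21.
Adding: ||u||_{H^1}^2 = 24833792/315 + 2177488/21 = 57496112/315.


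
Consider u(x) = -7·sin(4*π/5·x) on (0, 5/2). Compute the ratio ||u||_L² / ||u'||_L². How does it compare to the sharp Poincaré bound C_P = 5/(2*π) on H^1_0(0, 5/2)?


||u||_L² / ||u'||_L² = 5/(4*π) < C_P = 5/(2*π).

u(x) = -7·sin(4*π/5·x), so u'(x) = -28*π*cos(4*π*x/5)/5.
Writing u(x) = A·sin(kπx/L) with A = -7 and k = 2, use ∫_0^L sin²(kπx/L) dx = L/2 and ∫_0^L cos²(kπx/L) dx = L/2.
u² = 49·sin²(4*π/5·x) and (u')² = 784*π^2/25·cos²(4*π/5·x), and each of sin², cos² integrates to L/2 = 5/4 over (0, 5/2).
∫_0^5/2 u² dx = 245/4, so ||u||_L² = 7*sqrt(5)/2.
∫_0^5/2 (u')² dx = 196*π^2/5, so ||u'||_L² = 14*sqrt(5)*π/5.
Ratio ||u||_L² / ||u'||_L² = 5/(4*π).
Sharp Poincaré constant on H^1_0(0, 5/2) is C_P = L/π = 5/(2*π), achieved by sin(2*π/5·x).
This is the k = 2 harmonic; the ratio L/(kπ) is strictly less than C_P = L/π, consistent with the sharp inequality ||u||_L² ≤ C_P ||u'||_L².


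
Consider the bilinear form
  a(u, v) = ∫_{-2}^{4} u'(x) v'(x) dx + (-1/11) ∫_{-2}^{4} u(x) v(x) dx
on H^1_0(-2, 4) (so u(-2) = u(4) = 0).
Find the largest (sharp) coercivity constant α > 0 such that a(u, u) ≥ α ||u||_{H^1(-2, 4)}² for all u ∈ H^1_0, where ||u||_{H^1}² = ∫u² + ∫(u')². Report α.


α = (-36/11 + π^2)/(π^2 + 36)

Coercivity of a(·,·) on H^1_0(-2, 4) means a(u, u) ≥ α ||u||_{H^1}² for every u ∈ H^1_0.
The interval has length L = 6, and Poincaré/coercivity depend only on L. Here a(u, u) = ∫(u')² + (-1/11)·∫u².
Here c = -1/11 < 0 with |c| < (π/L)² = π^2/36, so coercivity still holds. The condition a(u,u) ≥ α||u||_{H^1}² reads (1−α)∫(u')² ≥ (α−c)∫u². Any admissible α is ≤ 1 (rapidly oscillating u have ∫u²/∫(u')² → 0), and α = 1 would force 0 ≥ (1−c)∫u², impossible since c < 1; so 1−α > 0. By the sharp Poincaré inequality on H^1_0 of an interval of length L, ∫(u')² ≥ (π/L)²∫u² with equality for the first sine mode sin(π(x−x₀)/L) (x₀ the left endpoint), so the inequality holds for all u iff (1−α)(π/L)² ≥ α − c, i.e. α ≤ ((π/L)² + c)/((π/L)² + 1) = (1 + c(L/π)²)/(1 + (L/π)²). (Direct route, valid since c ≤ 0: Poincaré gives c∫u² ≥ c(L/π)²∫(u')², so a(u,u) ≥ (1 + c(L/π)²)∫(u')², while ||u||_{H^1}² ≤ (1 + (L/π)²)∫(u')²; dividing yields the same α.) With (π/L)² = π^2/36 and c = -1/11, the largest admissible constant is α = ((π/L)² + c)/((π/L)² + 1).
Simplifying, α = (-36/11 + π^2)/(π^2 + 36).


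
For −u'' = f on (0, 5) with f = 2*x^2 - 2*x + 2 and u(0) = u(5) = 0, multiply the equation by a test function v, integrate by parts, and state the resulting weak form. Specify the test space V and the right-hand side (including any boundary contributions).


V = H^1_0(0, 5) (so v(0) = v(5) = 0); weak form: ∫_0^5 u'v' dx = ∫_0^5 (2*x^2 - 2*x + 2) v dx for all v ∈ V.

Multiply both sides by a test function v and integrate from 0 to 5:
  ∫_0^5 −u''(x) v(x) dx = ∫_0^5 f(x) v(x) dx.
Integrate the LHS by parts once:
  ∫_0^5 −u'' v dx = −[u'(x) v(x)]_0^5 + ∫_0^5 u'(x) v'(x) dx.
Thus ∫_0^5 u'(x) v'(x) dx = ∫_0^5 f(x) v(x) dx + [u'(x) v(x)]_0^5.
Choose V so that boundary terms are either known or forced to vanish.
u is Dirichlet: u(0) = u(5) = 0. Let V = H^1_0(0, 5); then v(0) = v(5) = 0, and [u' v]_0^5 = 0.
Weak formulation: find u (satisfying any essential BC) such that ∫_0^5 u'(x) v'(x) dx = ∫_0^5 f v dx for all v ∈ V.
Substituting f(x) = 2*x^2 - 2*x + 2, the right-hand side is ∫_0^5 (2*x^2 - 2*x + 2) v dx.


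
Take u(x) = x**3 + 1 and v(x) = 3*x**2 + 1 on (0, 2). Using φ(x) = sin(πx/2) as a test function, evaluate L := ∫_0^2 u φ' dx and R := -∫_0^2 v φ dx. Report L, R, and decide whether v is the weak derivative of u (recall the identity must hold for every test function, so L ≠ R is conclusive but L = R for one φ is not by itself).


LHS = -24/π + 96/π^3, RHS = -28/π + 96/π^3. No, v is not the weak derivative of u.

u(x) = x**3 + 1, classical derivative u'(x) = 3*x**2.
φ(x) = sin(πx/2), so φ'(x) = π*cos(π*x/2)/2.
Note φ(0) = φ(2) = 0, so the boundary term u·φ vanishes.
LHS = ∫_0^2 u(x) φ'(x) dx = ∫_0^2 (π*x^3*cos(π*x/2)/2 + π*cos(π*x/2)/2) dx. Term by term:
  ∫_0^2 π*cos(π*x/2)/2 dx = 0;  ∫_0^2 π*x^3*cos(π*x/2)/2 dx = -24/π + 96/π^3.
Sum: 0 + -24/π + 96/π^3 = -24/π + 96/π^3.
So LHS = -24/π + 96/π^3.
∫_0^2 v(x) φ(x) dx = ∫_0^2 (3*x^2*sin(π*x/2) + sin(π*x/2)) dx. Term by term:
  ∫_0^2 3*x^2*sin(π*x/2) dx = -96/π^3 + 24/π;  ∫_0^2 sin(π*x/2) dx = 4/π.
Sum: -96/π^3 + 24/π + 4/π = -96/π^3 + 28/π.
So RHS = -∫_0^2 v(x) φ(x) dx = -28/π + 96/π^3.
LHS − RHS = 4/π ≠ 0, so the identity fails.
(For a valid weak derivative the identity must hold for EVERY test function, in particular this one. The failure shows v is NOT the weak derivative of u.)
Correct weak derivative would be u'(x) = 3*x**2.


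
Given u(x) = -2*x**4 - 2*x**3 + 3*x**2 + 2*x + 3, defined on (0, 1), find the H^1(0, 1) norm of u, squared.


||u||_{H^1}^2 = 1091/45

The H^1 norm (squared) on an interval (0, L) is
  ||u||_{H^1}^2 = ∫_0^L u(x)^2 dx + ∫_0^L u'(x)^2 dx.
Compute u'(x) = -8*x**3 - 6*x**2 + 6*x + 2.
Then u(x)^2 = 4*x**8 + 8*x**7 - 8*x**6 - 20*x**5 - 11*x**4 + 22*x**2 + 12*x + 9 and u'(x)^2 = 64*x**6 + 96*x**5 - 60*x**4 - 104*x**3 + 12*x**2 + 24*x + 4.
Integrate each monomial from 0 to 1 using ∫_0^1 c·x^n dx = c·1^(n+1)/(n+1):
  ∫_0^1 u(x)^2 dx = ∫_0^1 (4*x^8 + 8*x^7 - 8*x^6 - 20*x^5 - 11*x^4 + 22*x^2 + 12*x + 9) dx. Term by term:
    ∫_0^1 4*x^8 dx = 4/9;  ∫_0^1 8*x^7 dx = 1;  ∫_0^1 -8*x^6 dx = -8/7;
    ∫_0^1 -20*x^5 dx = -10/3;  ∫_0^1 -11*x^4 dx = -11/5;  ∫_0^1 22*x^2 dx = 22/3;
    ∫_0^1 12*x dx = 6;  ∫_0^1 9 dx = 9.
  Sum: 4/9 + 1 − 8/7 − 10/3 − 11/5 + 22/3 + 6 + 9 = 5387/315.
  ∫_0^1 u'(x)^2 dx = ∫_0^1 (64*x^6 + 96*x^5 - 60*x^4 - 104*x^3 + 12*x^2 + 24*x + 4) dx. Term by term:
    ∫_0^1 64*x^6 dx = 64/7;  ∫_0^1 96*x^5 dx = 16;  ∫_0^1 -60*x^4 dx = -12;
    ∫_0^1 -104*x^3 dx = -26;  ∫_0^1 12*x^2 dx = 4;  ∫_0^1 24*x dx = 12;
    ∫_0^1 4 dx = 4.
  Sum: 64/7 + 16 − 12 − 26 + 4 + 12 + 4 = 50/7.
Adding: ||u||_{H^1}^2 = 5387/315 + 50/7 = 1091/45.


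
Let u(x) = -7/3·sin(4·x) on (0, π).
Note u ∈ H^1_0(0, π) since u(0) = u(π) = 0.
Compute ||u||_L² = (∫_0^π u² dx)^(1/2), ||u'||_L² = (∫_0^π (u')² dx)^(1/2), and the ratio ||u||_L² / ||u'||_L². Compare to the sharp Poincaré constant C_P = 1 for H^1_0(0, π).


||u||_L² / ||u'||_L² = 1/4 < C_P = 1.

u(x) = -7/3·sin(4·x), so u'(x) = -28*cos(4*x)/3.
Writing u(x) = A·sin(kπx/L) with A = -7/3 and k = 4, use ∫_0^L sin²(kπx/L) dx = L/2 and ∫_0^L cos²(kπx/L) dx = L/2.
u² = 49/9·sin²(4·x) and (u')² = 784/9·cos²(4·x), and each of sin², cos² integrates to L/2 = π/2 over (0, π).
∫_0^π u² dx = 49*π/18, so ||u||_L² = 7*sqrt(2)*sqrt(π)/6.
∫_0^π (u')² dx = 392*π/9, so ||u'||_L² = 14*sqrt(2)*sqrt(π)/3.
Ratio ||u||_L² / ||u'||_L² = 1/4.
Sharp Poincaré constant on H^1_0(0, π) is C_P = L/π = 1, achieved by sin(x).
This is the k = 4 harmonic; the ratio L/(kπ) is strictly less than C_P = L/π, consistent with the sharp inequality ||u||_L² ≤ C_P ||u'||_L².
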